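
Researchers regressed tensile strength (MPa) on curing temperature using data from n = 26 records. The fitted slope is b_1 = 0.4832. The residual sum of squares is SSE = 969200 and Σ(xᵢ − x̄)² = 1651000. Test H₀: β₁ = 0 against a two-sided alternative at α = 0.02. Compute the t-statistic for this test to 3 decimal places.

MSE = SSE/(n − 2) = 969200/24 = 40383.3.
SE(b_1) = √(MSE/Sₓₓ) = √(40383.3/1651000) = 0.156397.
t = 0.4832 / 0.156397 = 3.090.
df = n − 2 = 24.
Two-sided p ≈ 0.0050, which is < 0.02, so reject H₀.
There is evidence that curing temperature is associated with tensile strength.

t = 3.090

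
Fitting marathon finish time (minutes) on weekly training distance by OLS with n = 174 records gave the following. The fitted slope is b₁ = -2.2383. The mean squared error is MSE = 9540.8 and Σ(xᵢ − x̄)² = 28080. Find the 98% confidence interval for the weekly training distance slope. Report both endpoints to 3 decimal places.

SE(b₁) = √(MSE/Sₓₓ) = √(9540.8/28080) = 0.5829.
df = n − 2 = 172.
t* = t_{0.01, 172} = 2.348223.
Margin = t* × SE = 2.348223 × 0.5829 = 1.36878.
CI: -2.2383 ± 1.36878 → (-3.607, -0.870).
With 98% confidence, each one-unit increase in weekly training distance is associated with a change of between -3.607 and -0.870 minutes in marathon finish time.

(-3.607, -0.870)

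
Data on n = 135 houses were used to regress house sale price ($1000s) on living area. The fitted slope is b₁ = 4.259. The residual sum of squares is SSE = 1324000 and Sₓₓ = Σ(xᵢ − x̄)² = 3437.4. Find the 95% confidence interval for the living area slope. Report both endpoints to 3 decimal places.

MSE = SSE/(n − 2) = 1324000/133 = 9954.89.
SE(b₁) = √(MSE/Sₓₓ) = √(9954.89/3437.4) = 1.70178.
df = n − 2 = 133.
t* = t_{0.025, 133} = 1.977961.
Margin = t* × SE = 1.977961 × 1.70178 = 3.36605.
CI: 4.259 ± 3.36605 → (0.893, 7.625).
With 95% confidence, each one-unit increase in living area is associated with a change of between 0.893 and 7.625 $1000s in house sale price.

(0.893, 7.625)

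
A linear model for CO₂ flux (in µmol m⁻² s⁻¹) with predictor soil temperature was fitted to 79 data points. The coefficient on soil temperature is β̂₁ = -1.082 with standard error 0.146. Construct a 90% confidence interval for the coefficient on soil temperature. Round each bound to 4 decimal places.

(-1.3251, -0.8389)

df = n − 2 = 79 − 2 = 77.
t* = t_{0.05, 77} = 1.664885.
Margin = t* × SE = 1.664885 × 0.146 = 0.243073.
CI: -1.082 ± 0.243073 → (-1.3251, -0.8389).
With 90% confidence, each one-unit increase in soil temperature is associated with a change of between -1.3251 and -0.8389 µmol m⁻² s⁻¹ in CO₂ flux.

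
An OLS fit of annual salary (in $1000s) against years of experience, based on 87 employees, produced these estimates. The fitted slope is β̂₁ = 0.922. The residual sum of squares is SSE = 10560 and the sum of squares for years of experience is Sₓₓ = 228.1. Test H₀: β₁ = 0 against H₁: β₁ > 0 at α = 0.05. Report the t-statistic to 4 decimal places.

MSE = SSE/(n − 2) = 10560/85 = 124.235.
SE(β̂₁) = √(MSE/Sₓₓ) = √(124.235/228.1) = 0.738006.
t = 0.922 / 0.738006 = 1.2493.
df = n − 2 = 85.
One-sided p ≈ 0.1075, which is ≥ 0.05, so fail to reject H₀.
The data do not give significant evidence that the true slope on years of experience is positive.

t = 1.2493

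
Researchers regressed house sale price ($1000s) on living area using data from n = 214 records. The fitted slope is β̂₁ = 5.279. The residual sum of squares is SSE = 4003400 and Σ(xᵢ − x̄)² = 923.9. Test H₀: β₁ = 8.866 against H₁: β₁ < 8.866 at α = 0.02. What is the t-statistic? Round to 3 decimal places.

t = -0.793

MSE = SSE/(n − 2) = 4003400/212 = 18884.
SE(β̂₁) = √(MSE/Sₓₓ) = √(18884/923.9) = 4.521.
t = (5.279 − 8.866) / 4.521 = -0.793.
df = n − 2 = 212.
One-sided p ≈ 0.2142, which is ≥ 0.02, so fail to reject H₀.
The data do not give significant evidence that the true slope on living area is below 8.866 $1000s per unit.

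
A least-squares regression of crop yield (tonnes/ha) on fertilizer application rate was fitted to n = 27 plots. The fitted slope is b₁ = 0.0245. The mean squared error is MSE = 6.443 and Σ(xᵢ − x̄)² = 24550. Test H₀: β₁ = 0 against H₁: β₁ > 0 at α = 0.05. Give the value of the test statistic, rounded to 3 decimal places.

SE(b₁) = √(MSE/Sₓₓ) = √(6.443/24550) = 0.0162001.
t = 0.0245 / 0.0162001 = 1.512.
df = n − 2 = 25.
One-sided p ≈ 0.0715, which is ≥ 0.05, so fail to reject H₀.
The data do not give significant evidence that the true slope on fertilizer application rate is positive.

t = 1.512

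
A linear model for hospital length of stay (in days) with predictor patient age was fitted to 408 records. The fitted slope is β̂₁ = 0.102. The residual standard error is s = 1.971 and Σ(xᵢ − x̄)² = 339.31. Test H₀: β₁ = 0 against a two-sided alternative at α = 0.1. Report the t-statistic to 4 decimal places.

SE(β̂₁) = s/√Sₓₓ = 1.971/√339.31 = 0.107001.
t = 0.102 / 0.107001 = 0.9533.
df = n − 2 = 406.
Two-sided p ≈ 0.3410, which is ≥ 0.1, so fail to reject H₀.
The data do not give significant evidence of an association between patient age and hospital length of stay.

t = 0.9533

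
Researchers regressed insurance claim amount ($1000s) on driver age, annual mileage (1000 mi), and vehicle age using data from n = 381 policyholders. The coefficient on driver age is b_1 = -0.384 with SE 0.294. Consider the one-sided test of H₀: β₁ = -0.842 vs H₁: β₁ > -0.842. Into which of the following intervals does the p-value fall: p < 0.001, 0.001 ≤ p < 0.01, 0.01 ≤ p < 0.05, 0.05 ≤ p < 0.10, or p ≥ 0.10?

t = (-0.384 − (-0.842)) / 0.294 = 1.558.
df = n − k − 1 = 381 − 3 − 1 = 377.
One-sided p = P(T_{377} > t) ≈ 0.0601.
So 0.05 ≤ p < 0.10.

0.05 ≤ p < 0.10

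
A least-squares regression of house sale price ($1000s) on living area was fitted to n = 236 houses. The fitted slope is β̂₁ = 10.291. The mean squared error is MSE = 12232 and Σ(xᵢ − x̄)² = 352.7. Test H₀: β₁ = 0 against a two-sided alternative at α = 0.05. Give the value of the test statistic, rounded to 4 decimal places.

t = 1.7475

SE(β̂₁) = √(MSE/Sₓₓ) = √(12232/352.7) = 5.88906.
t = 10.291 / 5.88906 = 1.7475.
df = n − 2 = 234.
Two-sided p ≈ 0.0819, which is ≥ 0.05, so fail to reject H₀.
The data do not give significant evidence of an association between living area and house sale price.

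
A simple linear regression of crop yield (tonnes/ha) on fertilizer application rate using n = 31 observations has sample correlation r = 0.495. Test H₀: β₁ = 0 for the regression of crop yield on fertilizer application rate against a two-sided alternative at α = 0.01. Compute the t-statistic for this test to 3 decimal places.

t = 3.068

t = r·√(n − 2)/√(1 − r²) = 0.495·√29/√0.754975 = 3.068.
df = n − 2 = 29.
Two-sided p ≈ 0.0046, which is < 0.01, so reject H₀.
There is evidence of a linear association between fertilizer application rate and crop yield.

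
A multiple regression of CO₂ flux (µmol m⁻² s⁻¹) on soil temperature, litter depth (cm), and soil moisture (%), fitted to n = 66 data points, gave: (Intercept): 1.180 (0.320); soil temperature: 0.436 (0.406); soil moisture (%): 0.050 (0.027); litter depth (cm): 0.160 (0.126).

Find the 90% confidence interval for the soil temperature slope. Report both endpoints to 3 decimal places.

Read off: b = 0.436, SE = 0.406 for soil temperature.
df = n − k − 1 = 66 − 3 − 1 = 62.
t* = t_{0.05, 62} = 1.669804.
Margin = t* × SE = 1.669804 × 0.406 = 0.67794.
CI: 0.436 ± 0.67794 → (-0.242, 1.114).

(-0.242, 1.114)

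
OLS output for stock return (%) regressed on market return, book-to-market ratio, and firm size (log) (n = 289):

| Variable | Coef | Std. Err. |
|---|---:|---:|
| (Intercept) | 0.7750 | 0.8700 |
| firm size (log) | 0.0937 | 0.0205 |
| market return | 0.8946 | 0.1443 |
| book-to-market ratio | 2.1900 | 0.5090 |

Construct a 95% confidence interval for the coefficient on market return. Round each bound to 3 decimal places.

(0.611, 1.179)

Read off: b = 0.8946, SE = 0.1443 for market return.
df = n − k − 1 = 289 − 3 − 1 = 285.
t* = t_{0.025, 285} = 1.968323.
Margin = t* × SE = 1.968323 × 0.1443 = 0.28403.
CI: 0.8946 ± 0.28403 → (0.611, 1.179).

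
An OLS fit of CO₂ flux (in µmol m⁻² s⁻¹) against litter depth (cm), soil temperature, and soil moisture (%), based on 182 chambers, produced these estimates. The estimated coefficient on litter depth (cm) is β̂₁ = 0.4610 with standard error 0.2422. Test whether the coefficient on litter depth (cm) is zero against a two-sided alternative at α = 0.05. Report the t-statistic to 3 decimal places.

H₀: β₁ = 0 vs H₁: β₁ ≠ 0.
t = (β̂₁ − β₁⁰)/SE = 0.4610 / 0.2422 = 1.903.
df = n − k − 1 = 182 − 3 − 1 = 178.
Two-sided p ≈ 0.0586, which is ≥ 0.05, so fail to reject H₀.
The data do not give significant evidence of an association between litter depth (cm) and CO₂ flux, after adjusting for the other predictors.

t = 1.903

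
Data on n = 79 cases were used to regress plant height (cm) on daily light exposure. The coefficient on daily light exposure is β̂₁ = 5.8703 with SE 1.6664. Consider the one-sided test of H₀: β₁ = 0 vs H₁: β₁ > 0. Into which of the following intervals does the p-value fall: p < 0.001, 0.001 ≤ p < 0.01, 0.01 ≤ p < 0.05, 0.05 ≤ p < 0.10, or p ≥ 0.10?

t = 5.8703 / 1.6664 = 3.523.
df = n − 2 = 79 − 2 = 77.
One-sided p = P(T_{77} > t) ≈ 0.0004.
So p < 0.001.

p < 0.001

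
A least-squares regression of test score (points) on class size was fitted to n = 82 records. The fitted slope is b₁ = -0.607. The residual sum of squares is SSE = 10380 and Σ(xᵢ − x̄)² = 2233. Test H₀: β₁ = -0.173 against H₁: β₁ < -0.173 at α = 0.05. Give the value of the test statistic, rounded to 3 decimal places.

MSE = SSE/(n − 2) = 10380/80 = 129.75.
SE(b₁) = √(MSE/Sₓₓ) = √(129.75/2233) = 0.241051.
t = (-0.607 − (-0.173)) / 0.241051 = -1.800.
df = n − 2 = 80.
One-sided p ≈ 0.0378, which is < 0.05, so reject H₀.
There is evidence that the true slope on class size is below -0.173 points per unit.

t = -1.800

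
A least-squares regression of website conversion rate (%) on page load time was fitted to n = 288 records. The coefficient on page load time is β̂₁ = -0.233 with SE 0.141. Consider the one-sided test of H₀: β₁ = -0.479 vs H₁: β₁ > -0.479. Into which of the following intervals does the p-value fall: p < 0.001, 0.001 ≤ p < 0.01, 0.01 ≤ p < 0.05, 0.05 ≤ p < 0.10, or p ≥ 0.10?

0.01 ≤ p < 0.05

t = (-0.233 − (-0.479)) / 0.141 = 1.745.
df = n − 2 = 288 − 2 = 286.
One-sided p = P(T_{286} > t) ≈ 0.0411.
So 0.01 ≤ p < 0.05.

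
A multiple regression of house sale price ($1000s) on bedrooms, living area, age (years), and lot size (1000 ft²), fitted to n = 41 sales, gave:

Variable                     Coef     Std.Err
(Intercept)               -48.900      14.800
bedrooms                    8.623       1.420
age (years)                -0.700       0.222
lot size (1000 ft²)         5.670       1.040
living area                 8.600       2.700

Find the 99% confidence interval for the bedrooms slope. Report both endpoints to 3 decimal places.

(4.761, 12.485)

Read off: b = 8.623, SE = 1.420 for bedrooms.
df = n − k − 1 = 41 − 4 − 1 = 36.
t* = t_{0.005, 36} = 2.719485.
Margin = t* × SE = 2.719485 × 1.420 = 3.86167.
CI: 8.623 ± 3.86167 → (4.761, 12.485).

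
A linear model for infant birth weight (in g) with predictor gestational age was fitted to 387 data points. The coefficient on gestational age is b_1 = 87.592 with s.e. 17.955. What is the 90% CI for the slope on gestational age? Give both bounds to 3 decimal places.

(57.987, 117.197)

df = n − 2 = 387 − 2 = 385.
t* = t_{0.05, 385} = 1.648821.
Margin = t* × SE = 1.648821 × 17.955 = 29.60458.
CI: 87.592 ± 29.60458 → (57.987, 117.197).
With 90% confidence, each one-unit increase in gestational age is associated with a change of between 57.987 and 117.197 g in infant birth weight.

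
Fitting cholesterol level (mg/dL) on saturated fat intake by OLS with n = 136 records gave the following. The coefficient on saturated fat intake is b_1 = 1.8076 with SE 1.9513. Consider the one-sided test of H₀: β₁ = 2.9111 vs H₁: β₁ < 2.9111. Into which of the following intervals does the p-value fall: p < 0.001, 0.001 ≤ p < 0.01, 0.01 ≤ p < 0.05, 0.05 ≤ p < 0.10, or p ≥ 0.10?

p ≥ 0.10

t = (1.8076 − 2.9111) / 1.9513 = -0.566.
df = n − 2 = 136 − 2 = 134.
One-sided p = P(T_{134} < t) ≈ 0.2863.
So p ≥ 0.10.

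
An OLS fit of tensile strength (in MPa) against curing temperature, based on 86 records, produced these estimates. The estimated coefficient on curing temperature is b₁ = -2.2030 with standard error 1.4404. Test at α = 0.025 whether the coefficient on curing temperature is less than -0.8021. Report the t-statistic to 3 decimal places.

t = -0.973

H₀: β₁ = -0.8021 vs H₁: β₁ < -0.8021.
t = (b₁ − β₁⁰)/SE = (-2.2030 − (-0.8021)) / 1.4404 = -0.973.
df = n − 2 = 86 − 2 = 84.
One-sided p ≈ 0.1668, which is ≥ 0.025, so fail to reject H₀.
The data do not give significant evidence that the true slope on curing temperature is below -0.8021 MPa per unit.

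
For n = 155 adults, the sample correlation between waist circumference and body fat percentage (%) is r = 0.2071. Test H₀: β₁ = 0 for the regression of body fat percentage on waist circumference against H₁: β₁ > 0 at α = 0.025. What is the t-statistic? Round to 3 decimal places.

t = r·√(n − 2)/√(1 − r²) = 0.2071·√153/√0.95711 = 2.618.
df = n − 2 = 153.
One-sided p ≈ 0.0049, which is < 0.025, so reject H₀.
There is evidence of a linear association between waist circumference and body fat percentage.

t = 2.618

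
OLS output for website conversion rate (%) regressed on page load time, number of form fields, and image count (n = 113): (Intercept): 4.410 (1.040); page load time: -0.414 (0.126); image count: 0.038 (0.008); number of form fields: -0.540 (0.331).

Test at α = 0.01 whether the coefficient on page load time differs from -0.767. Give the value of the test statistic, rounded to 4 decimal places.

t = 2.8016

Read off: b = -0.414, SE = 0.126 for page load time.
H₀: β₁ = -0.767 vs H₁: β₁ ≠ -0.767.
t = (-0.414 − (-0.767)) / 0.126 = 2.8016.
df = n − k − 1 = 113 − 3 − 1 = 109.
Two-sided p ≈ 0.0060, which is < 0.01, so reject H₀.
There is evidence that the true slope on page load time differs from -0.767 % per unit, holding the other predictors fixed.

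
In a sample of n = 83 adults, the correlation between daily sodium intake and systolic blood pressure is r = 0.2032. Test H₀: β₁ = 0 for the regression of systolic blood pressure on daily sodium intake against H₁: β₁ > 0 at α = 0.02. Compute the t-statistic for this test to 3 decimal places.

t = 1.868

t = r·√(n − 2)/√(1 − r²) = 0.2032·√81/√0.95871 = 1.868.
df = n − 2 = 81.
One-sided p ≈ 0.0327, which is ≥ 0.02, so fail to reject H₀.
The data do not give significant evidence of a linear association between daily sodium intake and systolic blood pressure.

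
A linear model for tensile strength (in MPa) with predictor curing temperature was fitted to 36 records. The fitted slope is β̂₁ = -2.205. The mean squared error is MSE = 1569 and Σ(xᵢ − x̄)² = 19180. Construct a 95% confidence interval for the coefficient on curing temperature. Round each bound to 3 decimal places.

SE(β̂₁) = √(MSE/Sₓₓ) = √(1569/19180) = 0.286014.
df = n − 2 = 34.
t* = t_{0.025, 34} = 2.032245.
Margin = t* × SE = 2.032245 × 0.286014 = 0.58125.
CI: -2.205 ± 0.58125 → (-2.786, -1.624).
With 95% confidence, each one-unit increase in curing temperature is associated with a change of between -2.786 and -1.624 MPa in tensile strength.

(-2.786, -1.624)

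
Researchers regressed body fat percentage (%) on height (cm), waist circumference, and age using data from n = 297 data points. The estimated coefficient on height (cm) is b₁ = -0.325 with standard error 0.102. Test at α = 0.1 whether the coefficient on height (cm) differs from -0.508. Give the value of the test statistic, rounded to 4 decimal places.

H₀: β₁ = -0.508 vs H₁: β₁ ≠ -0.508.
t = (b₁ − β₁⁰)/SE = (-0.325 − (-0.508)) / 0.102 = 1.7941.
df = n − k − 1 = 297 − 3 − 1 = 293.
Two-sided p ≈ 0.0738, which is < 0.1, so reject H₀.
There is evidence that the true slope on height (cm) differs from -0.508 % per unit, holding the other predictors fixed.

t = 1.7941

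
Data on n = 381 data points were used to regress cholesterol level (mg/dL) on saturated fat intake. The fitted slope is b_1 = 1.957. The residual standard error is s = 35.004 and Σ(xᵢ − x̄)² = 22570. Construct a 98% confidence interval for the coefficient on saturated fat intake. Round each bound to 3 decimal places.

SE(b_1) = s/√Sₓₓ = 35.004/√22570 = 0.232998.
df = n − 2 = 379.
t* = t_{0.01, 379} = 2.336227.
Margin = t* × SE = 2.336227 × 0.232998 = 0.54434.
CI: 1.957 ± 0.54434 → (1.413, 2.501).
With 98% confidence, each one-unit increase in saturated fat intake is associated with a change of between 1.413 and 2.501 mg/dL in cholesterol level.

(1.413, 2.501)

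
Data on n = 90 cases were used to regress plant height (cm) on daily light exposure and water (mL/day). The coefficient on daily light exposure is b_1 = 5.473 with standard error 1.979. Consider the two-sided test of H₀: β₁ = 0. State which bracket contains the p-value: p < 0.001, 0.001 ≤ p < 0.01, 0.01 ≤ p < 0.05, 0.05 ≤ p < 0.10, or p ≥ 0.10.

t = 5.473 / 1.979 = 2.766.
df = n − k − 1 = 90 − 2 − 1 = 87.
Two-sided p = 2·P(T_{87} > |t|) ≈ 0.0069.
So 0.001 ≤ p < 0.01.

0.001 ≤ p < 0.01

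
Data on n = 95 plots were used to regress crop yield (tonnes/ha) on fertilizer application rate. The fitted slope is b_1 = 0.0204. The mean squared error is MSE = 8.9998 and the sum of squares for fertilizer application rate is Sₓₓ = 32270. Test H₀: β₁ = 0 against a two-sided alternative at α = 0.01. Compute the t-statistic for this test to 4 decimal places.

t = 1.2216

SE(b_1) = √(MSE/Sₓₓ) = √(8.9998/32270) = 0.0167.
t = 0.0204 / 0.0167 = 1.2216.
df = n − 2 = 93.
Two-sided p ≈ 0.2250, which is ≥ 0.01, so fail to reject H₀.
The data do not give significant evidence of an association between fertilizer application rate and crop yield.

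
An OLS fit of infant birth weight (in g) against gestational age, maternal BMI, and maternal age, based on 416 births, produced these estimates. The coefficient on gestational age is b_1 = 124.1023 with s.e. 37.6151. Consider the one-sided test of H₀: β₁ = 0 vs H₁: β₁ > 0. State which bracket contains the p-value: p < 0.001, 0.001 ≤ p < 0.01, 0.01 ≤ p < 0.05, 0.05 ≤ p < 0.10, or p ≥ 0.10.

t = 124.1023 / 37.6151 = 3.299.
df = n − k − 1 = 416 − 3 − 1 = 412.
One-sided p = P(T_{412} > t) ≈ 0.0005.
So p < 0.001.

p < 0.001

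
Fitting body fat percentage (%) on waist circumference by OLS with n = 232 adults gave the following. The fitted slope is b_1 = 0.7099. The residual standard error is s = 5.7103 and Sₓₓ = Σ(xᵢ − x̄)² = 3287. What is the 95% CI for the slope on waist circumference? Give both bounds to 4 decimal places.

(0.5137, 0.9061)

SE(b_1) = s/√Sₓₓ = 5.7103/√3287 = 0.0995999.
df = n − 2 = 230.
t* = t_{0.025, 230} = 1.970332.
Margin = t* × SE = 1.970332 × 0.0995999 = 0.196245.
CI: 0.7099 ± 0.196245 → (0.5137, 0.9061).
With 95% confidence, each one-unit increase in waist circumference is associated with a change of between 0.5137 and 0.9061 % in body fat percentage.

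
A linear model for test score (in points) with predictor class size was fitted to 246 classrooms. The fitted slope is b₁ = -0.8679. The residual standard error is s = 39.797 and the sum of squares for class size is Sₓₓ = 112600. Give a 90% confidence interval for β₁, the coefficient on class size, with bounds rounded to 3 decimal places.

SE(b₁) = s/√Sₓₓ = 39.797/√112600 = 0.118599.
df = n − 2 = 244.
t* = t_{0.05, 244} = 1.651123.
Margin = t* × SE = 1.651123 × 0.118599 = 0.19582.
CI: -0.8679 ± 0.19582 → (-1.064, -0.672).
With 90% confidence, each one-unit increase in class size is associated with a change of between -1.064 and -0.672 points in test score.

(-1.064, -0.672)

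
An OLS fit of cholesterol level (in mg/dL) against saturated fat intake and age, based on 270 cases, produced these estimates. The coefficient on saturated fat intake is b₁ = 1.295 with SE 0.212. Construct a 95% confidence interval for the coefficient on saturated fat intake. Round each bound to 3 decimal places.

df = n − k − 1 = 270 − 2 − 1 = 267.
t* = t_{0.025, 267} = 1.968889.
Margin = t* × SE = 1.968889 × 0.212 = 0.41740.
CI: 1.295 ± 0.41740 → (0.878, 1.712).
With 95% confidence, each one-unit increase in saturated fat intake is associated with a change of between 0.878 and 1.712 mg/dL in cholesterol level, holding the other predictors fixed.

(0.878, 1.712)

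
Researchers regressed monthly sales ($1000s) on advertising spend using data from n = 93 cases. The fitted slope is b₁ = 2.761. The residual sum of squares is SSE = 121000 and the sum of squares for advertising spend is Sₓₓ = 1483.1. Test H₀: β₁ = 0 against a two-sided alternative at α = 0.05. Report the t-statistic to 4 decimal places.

MSE = SSE/(n − 2) = 121000/91 = 1329.67.
SE(b₁) = √(MSE/Sₓₓ) = √(1329.67/1483.1) = 0.946862.
t = 2.761 / 0.946862 = 2.9159.
df = n − 2 = 91.
Two-sided p ≈ 0.0045, which is < 0.05, so reject H₀.
There is evidence that advertising spend is associated with monthly sales.

t = 2.9159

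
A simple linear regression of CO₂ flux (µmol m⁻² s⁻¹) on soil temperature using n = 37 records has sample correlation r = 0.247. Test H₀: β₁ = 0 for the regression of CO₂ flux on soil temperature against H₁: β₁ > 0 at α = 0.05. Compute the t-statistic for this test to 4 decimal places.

t = r·√(n − 2)/√(1 − r²) = 0.247·√35/√0.938991 = 1.5080.
df = n − 2 = 35.
One-sided p ≈ 0.0703, which is ≥ 0.05, so fail to reject H₀.
The data do not give significant evidence of a linear association between soil temperature and CO₂ flux.

t = 1.5080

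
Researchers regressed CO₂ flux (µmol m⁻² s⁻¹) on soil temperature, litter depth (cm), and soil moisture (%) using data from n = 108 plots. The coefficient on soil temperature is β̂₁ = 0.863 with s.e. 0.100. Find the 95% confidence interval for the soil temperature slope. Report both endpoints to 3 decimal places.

(0.665, 1.061)

df = n − k − 1 = 108 − 3 − 1 = 104.
t* = t_{0.025, 104} = 1.983038.
Margin = t* × SE = 1.983038 × 0.100 = 0.19830.
CI: 0.863 ± 0.19830 → (0.665, 1.061).
With 95% confidence, each one-unit increase in soil temperature is associated with a change of between 0.665 and 1.061 µmol m⁻² s⁻¹ in CO₂ flux, holding the other predictors fixed.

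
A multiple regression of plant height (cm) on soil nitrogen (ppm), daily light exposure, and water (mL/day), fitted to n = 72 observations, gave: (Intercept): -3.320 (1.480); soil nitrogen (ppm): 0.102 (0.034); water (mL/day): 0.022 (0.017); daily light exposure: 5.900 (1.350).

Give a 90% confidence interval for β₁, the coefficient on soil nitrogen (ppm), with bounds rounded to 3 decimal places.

Read off: b = 0.102, SE = 0.034 for soil nitrogen (ppm).
df = n − k − 1 = 72 − 3 − 1 = 68.
t* = t_{0.05, 68} = 1.667572.
Margin = t* × SE = 1.667572 × 0.034 = 0.05670.
CI: 0.102 ± 0.05670 → (0.045, 0.159).

(0.045, 0.159)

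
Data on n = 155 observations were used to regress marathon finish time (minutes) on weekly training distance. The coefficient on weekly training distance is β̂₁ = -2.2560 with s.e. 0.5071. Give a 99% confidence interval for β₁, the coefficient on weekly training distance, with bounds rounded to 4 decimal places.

(-3.5787, -0.9333)

df = n − 2 = 155 − 2 = 153.
t* = t_{0.005, 153} = 2.608344.
Margin = t* × SE = 2.608344 × 0.5071 = 1.322691.
CI: -2.2560 ± 1.322691 → (-3.5787, -0.9333).
With 99% confidence, each one-unit increase in weekly training distance is associated with a change of between -3.5787 and -0.9333 minutes in marathon finish time.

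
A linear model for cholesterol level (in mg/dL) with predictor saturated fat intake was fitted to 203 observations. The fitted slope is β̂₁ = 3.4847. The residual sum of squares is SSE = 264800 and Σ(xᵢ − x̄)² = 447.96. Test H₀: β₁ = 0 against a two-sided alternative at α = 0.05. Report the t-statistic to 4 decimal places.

MSE = SSE/(n − 2) = 264800/201 = 1317.41.
SE(β̂₁) = √(MSE/Sₓₓ) = √(1317.41/447.96) = 1.71491.
t = 3.4847 / 1.71491 = 2.0320.
df = n − 2 = 201.
Two-sided p ≈ 0.0435, which is < 0.05, so reject H₀.
There is evidence that saturated fat intake is associated with cholesterol level.

t = 2.0320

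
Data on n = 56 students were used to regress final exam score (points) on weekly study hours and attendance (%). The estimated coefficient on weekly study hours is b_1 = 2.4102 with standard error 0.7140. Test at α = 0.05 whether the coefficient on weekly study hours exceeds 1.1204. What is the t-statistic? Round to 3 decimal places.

H₀: β₁ = 1.1204 vs H₁: β₁ > 1.1204.
t = (b_1 − β₁⁰)/SE = (2.4102 − 1.1204) / 0.7140 = 1.806.
df = n − k − 1 = 56 − 2 − 1 = 53.
One-sided p ≈ 0.0383, which is < 0.05, so reject H₀.
There is evidence that the true slope on weekly study hours exceeds 1.1204 points per unit, holding the other predictors fixed.

t = 1.806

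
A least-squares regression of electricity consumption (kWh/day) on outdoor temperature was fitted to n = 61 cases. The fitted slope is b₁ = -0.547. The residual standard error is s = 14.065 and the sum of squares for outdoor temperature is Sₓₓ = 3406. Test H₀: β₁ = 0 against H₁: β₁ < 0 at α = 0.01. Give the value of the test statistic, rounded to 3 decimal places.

t = -2.270

SE(b₁) = s/√Sₓₓ = 14.065/√3406 = 0.241.
t = -0.547 / 0.241 = -2.270.
df = n − 2 = 59.
One-sided p ≈ 0.0134, which is ≥ 0.01, so fail to reject H₀.
The data do not give significant evidence that the true slope on outdoor temperature is negative.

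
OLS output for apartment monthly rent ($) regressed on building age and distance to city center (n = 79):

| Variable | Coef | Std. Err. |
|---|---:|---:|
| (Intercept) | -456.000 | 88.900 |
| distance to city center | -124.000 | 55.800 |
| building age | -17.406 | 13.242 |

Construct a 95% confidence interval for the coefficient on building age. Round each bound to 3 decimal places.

Read off: b = -17.406, SE = 13.242 for building age.
df = n − k − 1 = 79 − 2 − 1 = 76.
t* = t_{0.025, 76} = 1.991673.
Margin = t* × SE = 1.991673 × 13.242 = 26.37373.
CI: -17.406 ± 26.37373 → (-43.780, 8.968).

(-43.780, 8.968)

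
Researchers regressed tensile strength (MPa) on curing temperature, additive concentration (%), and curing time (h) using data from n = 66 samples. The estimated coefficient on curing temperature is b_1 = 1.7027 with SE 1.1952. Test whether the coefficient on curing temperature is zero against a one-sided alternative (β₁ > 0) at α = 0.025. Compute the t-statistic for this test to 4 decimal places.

H₀: β₁ = 0 vs H₁: β₁ > 0.
t = (b_1 − β₁⁰)/SE = 1.7027 / 1.1952 = 1.4246.
df = n − k − 1 = 66 − 3 − 1 = 62.
One-sided p ≈ 0.0796, which is ≥ 0.025, so fail to reject H₀.
The data do not give significant evidence that the true slope on curing temperature is positive, holding the other predictors fixed.

t = 1.4246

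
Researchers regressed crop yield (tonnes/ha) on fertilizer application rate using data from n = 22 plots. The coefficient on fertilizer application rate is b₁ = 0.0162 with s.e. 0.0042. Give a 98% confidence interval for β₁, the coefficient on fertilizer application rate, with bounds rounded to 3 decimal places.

(0.006, 0.027)

df = n − 2 = 22 − 2 = 20.
t* = t_{0.01, 20} = 2.527977.
Margin = t* × SE = 2.527977 × 0.0042 = 0.01062.
CI: 0.0162 ± 0.01062 → (0.006, 0.027).
With 98% confidence, each one-unit increase in fertilizer application rate is associated with a change of between 0.006 and 0.027 tonnes/ha in crop yield.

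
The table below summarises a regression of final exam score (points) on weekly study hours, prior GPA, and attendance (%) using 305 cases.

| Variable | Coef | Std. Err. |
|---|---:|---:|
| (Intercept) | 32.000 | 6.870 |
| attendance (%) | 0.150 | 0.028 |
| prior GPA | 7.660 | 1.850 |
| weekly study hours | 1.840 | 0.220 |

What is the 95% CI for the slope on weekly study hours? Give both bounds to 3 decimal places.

(1.407, 2.273)

Read off: b = 1.840, SE = 0.220 for weekly study hours.
df = n − k − 1 = 305 − 3 − 1 = 301.
t* = t_{0.025, 301} = 1.967877.
Margin = t* × SE = 1.967877 × 0.220 = 0.43293.
CI: 1.840 ± 0.43293 → (1.407, 2.273).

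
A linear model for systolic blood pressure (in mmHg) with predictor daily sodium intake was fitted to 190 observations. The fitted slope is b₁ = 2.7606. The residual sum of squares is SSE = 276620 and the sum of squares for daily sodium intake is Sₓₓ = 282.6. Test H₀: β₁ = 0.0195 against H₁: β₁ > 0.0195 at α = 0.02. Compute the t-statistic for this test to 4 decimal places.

MSE = SSE/(n − 2) = 276620/188 = 1471.38.
SE(b₁) = √(MSE/Sₓₓ) = √(1471.38/282.6) = 2.2818.
t = (2.7606 − 0.0195) / 2.2818 = 1.2013.
df = n − 2 = 188.
One-sided p ≈ 0.1156, which is ≥ 0.02, so fail to reject H₀.
The data do not give significant evidence that the true slope on daily sodium intake exceeds 0.0195 mmHg per unit.

t = 1.2013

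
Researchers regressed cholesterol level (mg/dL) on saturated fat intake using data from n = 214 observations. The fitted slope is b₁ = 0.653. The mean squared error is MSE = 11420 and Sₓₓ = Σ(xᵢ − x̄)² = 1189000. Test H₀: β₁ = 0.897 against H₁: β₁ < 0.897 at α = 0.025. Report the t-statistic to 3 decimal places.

t = -2.490

SE(b₁) = √(MSE/Sₓₓ) = √(11420/1189000) = 0.0980036.
t = (0.653 − 0.897) / 0.0980036 = -2.490.
df = n − 2 = 212.
One-sided p ≈ 0.0068, which is < 0.025, so reject H₀.
There is evidence that the true slope on saturated fat intake is below 0.897 mg/dL per unit.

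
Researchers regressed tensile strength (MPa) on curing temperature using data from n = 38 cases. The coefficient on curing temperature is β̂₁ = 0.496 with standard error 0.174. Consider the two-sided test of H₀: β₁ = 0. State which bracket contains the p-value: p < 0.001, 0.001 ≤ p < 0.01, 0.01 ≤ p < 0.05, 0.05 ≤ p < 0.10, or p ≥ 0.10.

0.001 ≤ p < 0.01

t = 0.496 / 0.174 = 2.851.
df = n − 2 = 38 − 2 = 36.
Two-sided p = 2·P(T_{36} > |t|) ≈ 0.0072.
So 0.001 ≤ p < 0.01.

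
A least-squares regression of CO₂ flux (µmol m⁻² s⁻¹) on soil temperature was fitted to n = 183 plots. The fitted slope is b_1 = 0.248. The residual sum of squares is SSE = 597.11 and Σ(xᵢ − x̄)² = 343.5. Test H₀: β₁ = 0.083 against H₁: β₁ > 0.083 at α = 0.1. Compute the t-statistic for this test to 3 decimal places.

MSE = SSE/(n − 2) = 597.11/181 = 3.29895.
SE(b_1) = √(MSE/Sₓₓ) = √(3.29895/343.5) = 0.0979996.
t = (0.248 − 0.083) / 0.0979996 = 1.684.
df = n − 2 = 181.
One-sided p ≈ 0.0470, which is < 0.1, so reject H₀.
There is evidence that the true slope on soil temperature exceeds 0.083 µmol m⁻² s⁻¹ per unit.

t = 1.684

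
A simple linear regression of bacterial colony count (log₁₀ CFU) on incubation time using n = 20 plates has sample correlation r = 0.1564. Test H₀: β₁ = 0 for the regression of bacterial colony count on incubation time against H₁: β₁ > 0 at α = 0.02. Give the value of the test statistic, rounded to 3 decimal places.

t = 0.672

t = r·√(n − 2)/√(1 − r²) = 0.1564·√18/√0.975539 = 0.672.
df = n − 2 = 18.
One-sided p ≈ 0.2551, which is ≥ 0.02, so fail to reject H₀.
The data do not give significant evidence of a linear association between incubation time and bacterial colony count.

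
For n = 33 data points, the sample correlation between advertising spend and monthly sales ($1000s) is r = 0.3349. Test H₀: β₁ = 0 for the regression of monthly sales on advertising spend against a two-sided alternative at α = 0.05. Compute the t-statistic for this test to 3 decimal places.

t = 1.979

t = r·√(n − 2)/√(1 − r²) = 0.3349·√31/√0.887842 = 1.979.
df = n − 2 = 31.
Two-sided p ≈ 0.0568, which is ≥ 0.05, so fail to reject H₀.
The data do not give significant evidence of a linear association between advertising spend and monthly sales.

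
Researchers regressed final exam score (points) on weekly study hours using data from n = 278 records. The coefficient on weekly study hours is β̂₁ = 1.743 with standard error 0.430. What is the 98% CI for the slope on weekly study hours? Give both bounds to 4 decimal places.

df = n − 2 = 278 − 2 = 276.
t* = t_{0.01, 276} = 2.339934.
Margin = t* × SE = 2.339934 × 0.430 = 1.006172.
CI: 1.743 ± 1.006172 → (0.7368, 2.7492).
With 98% confidence, each one-unit increase in weekly study hours is associated with a change of between 0.7368 and 2.7492 points in final exam score.

(0.7368, 2.7492)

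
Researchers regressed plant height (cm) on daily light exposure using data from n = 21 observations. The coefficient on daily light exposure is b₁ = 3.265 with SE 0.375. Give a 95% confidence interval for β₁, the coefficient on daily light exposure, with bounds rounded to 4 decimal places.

(2.4801, 4.0499)

df = n − 2 = 21 − 2 = 19.
t* = t_{0.025, 19} = 2.093024.
Margin = t* × SE = 2.093024 × 0.375 = 0.784884.
CI: 3.265 ± 0.784884 → (2.4801, 4.0499).
With 95% confidence, each one-unit increase in daily light exposure is associated with a change of between 2.4801 and 4.0499 cm in plant height.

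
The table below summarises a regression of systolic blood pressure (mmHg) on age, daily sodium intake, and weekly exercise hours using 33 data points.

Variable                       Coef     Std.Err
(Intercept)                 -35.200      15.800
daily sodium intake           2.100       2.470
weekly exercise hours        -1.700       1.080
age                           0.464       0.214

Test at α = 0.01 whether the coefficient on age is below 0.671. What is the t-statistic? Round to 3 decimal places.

t = -0.967

Read off: b = 0.464, SE = 0.214 for age.
H₀: β₁ = 0.671 vs H₁: β₁ < 0.671.
t = (0.464 − 0.671) / 0.214 = -0.967.
df = n − k − 1 = 33 − 3 − 1 = 29.
One-sided p ≈ 0.1707, which is ≥ 0.01, so fail to reject H₀.
The data do not give significant evidence that the true slope on age is below 0.671 mmHg per unit, holding the other predictors fixed.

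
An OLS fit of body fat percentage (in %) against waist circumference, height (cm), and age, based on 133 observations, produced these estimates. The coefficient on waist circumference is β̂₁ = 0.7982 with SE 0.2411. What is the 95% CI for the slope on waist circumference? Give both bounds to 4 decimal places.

df = n − k − 1 = 133 − 3 − 1 = 129.
t* = t_{0.025, 129} = 1.978524.
Margin = t* × SE = 1.978524 × 0.2411 = 0.477022.
CI: 0.7982 ± 0.477022 → (0.3212, 1.2752).
With 95% confidence, each one-unit increase in waist circumference is associated with a change of between 0.3212 and 1.2752 % in body fat percentage, holding the other predictors fixed.

(0.3212, 1.2752)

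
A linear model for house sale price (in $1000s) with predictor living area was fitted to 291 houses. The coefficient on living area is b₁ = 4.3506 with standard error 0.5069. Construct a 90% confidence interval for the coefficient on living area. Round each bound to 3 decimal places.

df = n − 2 = 291 − 2 = 289.
t* = t_{0.05, 289} = 1.650143.
Margin = t* × SE = 1.650143 × 0.5069 = 0.83646.
CI: 4.3506 ± 0.83646 → (3.514, 5.187).
With 90% confidence, each one-unit increase in living area is associated with a change of between 3.514 and 5.187 $1000s in house sale price.

(3.514, 5.187)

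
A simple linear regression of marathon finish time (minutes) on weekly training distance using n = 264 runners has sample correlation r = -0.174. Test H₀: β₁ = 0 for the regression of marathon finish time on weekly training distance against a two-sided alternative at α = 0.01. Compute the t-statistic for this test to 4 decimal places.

t = r·√(n − 2)/√(1 − r²) = -0.174·√262/√0.969724 = -2.8601.
df = n − 2 = 262.
Two-sided p ≈ 0.0046, which is < 0.01, so reject H₀.
There is evidence of a linear association between weekly training distance and marathon finish time.

t = -2.8601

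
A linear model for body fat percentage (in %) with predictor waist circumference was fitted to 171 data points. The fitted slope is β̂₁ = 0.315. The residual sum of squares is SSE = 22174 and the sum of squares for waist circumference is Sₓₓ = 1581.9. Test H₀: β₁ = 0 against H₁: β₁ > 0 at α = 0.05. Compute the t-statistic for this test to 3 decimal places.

t = 1.094

MSE = SSE/(n − 2) = 22174/169 = 131.207.
SE(β̂₁) = √(MSE/Sₓₓ) = √(131.207/1581.9) = 0.287998.
t = 0.315 / 0.287998 = 1.094.
df = n − 2 = 169.
One-sided p ≈ 0.1378, which is ≥ 0.05, so fail to reject H₀.
The data do not give significant evidence that the true slope on waist circumference is positive.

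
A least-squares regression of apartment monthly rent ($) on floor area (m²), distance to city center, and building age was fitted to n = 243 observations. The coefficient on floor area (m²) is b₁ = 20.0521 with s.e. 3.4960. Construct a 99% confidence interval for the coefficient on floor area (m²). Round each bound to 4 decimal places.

(10.9745, 29.1297)

df = n − k − 1 = 243 − 3 − 1 = 239.
t* = t_{0.005, 239} = 2.596556.
Margin = t* × SE = 2.596556 × 3.4960 = 9.077560.
CI: 20.0521 ± 9.077560 → (10.9745, 29.1297).
With 99% confidence, each one-unit increase in floor area (m²) is associated with a change of between 10.9745 and 29.1297 $ in apartment monthly rent, holding the other predictors fixed.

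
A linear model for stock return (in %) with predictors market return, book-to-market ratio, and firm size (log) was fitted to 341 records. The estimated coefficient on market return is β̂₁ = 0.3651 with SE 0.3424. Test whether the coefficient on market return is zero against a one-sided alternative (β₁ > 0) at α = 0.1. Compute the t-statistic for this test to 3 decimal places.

t = 1.066

H₀: β₁ = 0 vs H₁: β₁ > 0.
t = (β̂₁ − β₁⁰)/SE = 0.3651 / 0.3424 = 1.066.
df = n − k − 1 = 341 − 3 − 1 = 337.
One-sided p ≈ 0.1435, which is ≥ 0.1, so fail to reject H₀.
The data do not give significant evidence that the true slope on market return is positive, holding the other predictors fixed.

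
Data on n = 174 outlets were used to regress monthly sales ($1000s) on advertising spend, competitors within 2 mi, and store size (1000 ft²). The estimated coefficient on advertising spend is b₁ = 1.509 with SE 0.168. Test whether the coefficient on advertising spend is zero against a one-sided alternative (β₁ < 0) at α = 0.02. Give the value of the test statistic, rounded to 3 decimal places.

H₀: β₁ = 0 vs H₁: β₁ < 0.
t = (b₁ − β₁⁰)/SE = 1.509 / 0.168 = 8.982.
df = n − k − 1 = 174 − 3 − 1 = 170.
One-sided p ≈ 1.0000, which is ≥ 0.02, so fail to reject H₀.
The data do not give significant evidence that the true slope on advertising spend is negative, holding the other predictors fixed.

t = 8.982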